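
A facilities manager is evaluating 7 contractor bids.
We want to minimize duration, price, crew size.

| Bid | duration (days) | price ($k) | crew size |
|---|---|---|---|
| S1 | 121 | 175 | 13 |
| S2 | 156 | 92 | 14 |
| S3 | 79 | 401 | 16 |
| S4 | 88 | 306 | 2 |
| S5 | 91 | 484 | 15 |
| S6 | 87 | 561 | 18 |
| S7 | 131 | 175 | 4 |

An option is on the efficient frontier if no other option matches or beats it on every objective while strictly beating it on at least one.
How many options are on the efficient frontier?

5

S1: not dominated.
S2: not dominated (best price).
S3: not dominated (best duration).
S4: not dominated (best crew size).
S5: dominated by S4 (duration 88≤91, price 306≤484, crew size 2≤15).
S6: dominated by S3 (duration 79≤87, price 401≤561, crew size 16≤18).
S7: not dominated.
Pareto-optimal: S1, S2, S3, S4, S7 → 5.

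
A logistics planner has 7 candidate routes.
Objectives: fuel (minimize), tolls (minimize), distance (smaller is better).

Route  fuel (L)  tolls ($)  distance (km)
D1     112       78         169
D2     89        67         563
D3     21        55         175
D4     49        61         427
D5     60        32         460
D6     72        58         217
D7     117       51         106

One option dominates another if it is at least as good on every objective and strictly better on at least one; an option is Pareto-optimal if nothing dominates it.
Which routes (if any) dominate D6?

D3: fuel 21≤72, tolls 55≤58, distance 175≤217 — dominates D6.
Others (D1, D2, D4, D5, D7) are each worse than D6 on at least one objective.

D3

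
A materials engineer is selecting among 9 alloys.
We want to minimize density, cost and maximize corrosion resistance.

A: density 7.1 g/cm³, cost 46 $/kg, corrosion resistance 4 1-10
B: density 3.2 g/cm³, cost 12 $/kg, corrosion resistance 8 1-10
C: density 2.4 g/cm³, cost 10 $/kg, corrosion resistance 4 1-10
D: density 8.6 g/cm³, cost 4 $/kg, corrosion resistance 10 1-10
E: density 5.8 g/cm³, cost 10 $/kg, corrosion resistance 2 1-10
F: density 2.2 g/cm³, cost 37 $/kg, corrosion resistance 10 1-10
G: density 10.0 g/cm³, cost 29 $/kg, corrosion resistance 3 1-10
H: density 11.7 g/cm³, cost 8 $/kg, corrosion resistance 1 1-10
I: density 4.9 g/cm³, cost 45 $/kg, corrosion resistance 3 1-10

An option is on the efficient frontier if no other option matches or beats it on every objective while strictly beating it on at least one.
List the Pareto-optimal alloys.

A: dominated by B (density 3.2≤7.1, cost 12≤46, corrosion resistance 8≥4).
B: not dominated.
C: not dominated.
D: not dominated (best cost).
E: dominated by C (density 2.4≤5.8, cost 10≤10, corrosion resistance 4≥2).
F: not dominated (best density).
G: dominated by B (density 3.2≤10.0, cost 12≤29, corrosion resistance 8≥3).
H: dominated by D (density 8.6≤11.7, cost 4≤8, corrosion resistance 10≥1).
I: dominated by B (density 3.2≤4.9, cost 12≤45, corrosion resistance 8≥3).

B, C, D, F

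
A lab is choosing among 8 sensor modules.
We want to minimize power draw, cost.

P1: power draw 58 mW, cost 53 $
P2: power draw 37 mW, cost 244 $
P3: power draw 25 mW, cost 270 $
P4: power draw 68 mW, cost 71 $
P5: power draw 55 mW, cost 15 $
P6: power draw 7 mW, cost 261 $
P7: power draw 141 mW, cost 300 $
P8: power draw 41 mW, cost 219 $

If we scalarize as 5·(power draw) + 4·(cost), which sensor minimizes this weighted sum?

P5

P1: 5·58 + 4·53 = 502
P2: 5·37 + 4·244 = 1161
P3: 5·25 + 4·270 = 1205
P4: 5·68 + 4·71 = 624
P5: 5·55 + 4·15 = 335
P6: 5·7 + 4·261 = 1079
P7: 5·141 + 4·300 = 1905
P8: 5·41 + 4·219 = 1081
Lowest: P5 at 335.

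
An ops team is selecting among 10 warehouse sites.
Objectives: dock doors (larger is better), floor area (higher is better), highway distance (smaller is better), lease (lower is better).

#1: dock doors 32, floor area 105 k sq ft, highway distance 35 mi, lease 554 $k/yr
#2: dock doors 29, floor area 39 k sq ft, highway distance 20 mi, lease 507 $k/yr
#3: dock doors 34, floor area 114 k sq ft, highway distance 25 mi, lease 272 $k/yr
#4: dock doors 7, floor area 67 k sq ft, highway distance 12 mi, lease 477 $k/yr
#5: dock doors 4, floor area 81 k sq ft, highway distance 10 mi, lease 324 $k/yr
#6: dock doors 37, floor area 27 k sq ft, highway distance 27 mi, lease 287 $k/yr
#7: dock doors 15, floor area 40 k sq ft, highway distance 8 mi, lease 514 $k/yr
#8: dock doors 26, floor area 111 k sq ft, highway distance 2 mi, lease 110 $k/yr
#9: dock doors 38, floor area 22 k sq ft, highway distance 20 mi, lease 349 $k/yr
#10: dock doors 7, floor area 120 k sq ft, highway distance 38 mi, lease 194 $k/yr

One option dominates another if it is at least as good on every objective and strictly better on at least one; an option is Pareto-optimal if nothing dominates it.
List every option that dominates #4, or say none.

#8

#8: dock doors 26≥7, floor area 111≥67, highway distance 2≤12, lease 110≤477 — dominates #4.
Others (#1, #2, #3, #5, #6, #7, #9, #10) are each worse than #4 on at least one objective.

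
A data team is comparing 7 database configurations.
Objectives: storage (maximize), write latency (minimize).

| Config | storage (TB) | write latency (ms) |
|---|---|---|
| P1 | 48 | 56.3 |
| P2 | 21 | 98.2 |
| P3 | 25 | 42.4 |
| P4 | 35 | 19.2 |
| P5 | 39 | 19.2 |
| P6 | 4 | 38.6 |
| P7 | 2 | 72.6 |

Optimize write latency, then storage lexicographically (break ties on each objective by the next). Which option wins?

P5

First minimize write latency: best is 19.2, kept {P4, P5}.
Then maximize storage: best is 39, kept {P5}.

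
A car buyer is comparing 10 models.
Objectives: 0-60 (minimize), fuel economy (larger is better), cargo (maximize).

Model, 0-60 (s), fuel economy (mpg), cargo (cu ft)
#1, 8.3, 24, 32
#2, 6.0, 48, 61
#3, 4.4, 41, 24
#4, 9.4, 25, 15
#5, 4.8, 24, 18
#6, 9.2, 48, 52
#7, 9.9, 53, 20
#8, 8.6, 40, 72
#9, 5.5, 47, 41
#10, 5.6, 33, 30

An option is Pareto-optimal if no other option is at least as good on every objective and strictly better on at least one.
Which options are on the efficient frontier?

#2, #3, #7, #8, #9

#1: dominated by #2 (0-60 6.0≤8.3, fuel economy 48≥24, cargo 61≥32).
#2: not dominated.
#3: not dominated (best 0-60).
#4: dominated by #2 (0-60 6.0≤9.4, fuel economy 48≥25, cargo 61≥15).
#5: dominated by #3 (0-60 4.4≤4.8, fuel economy 41≥24, cargo 24≥18).
#6: dominated by #2 (0-60 6.0≤9.2, fuel economy 48≥48, cargo 61≥52).
#7: not dominated (best fuel economy).
#8: not dominated (best cargo).
#9: not dominated.
#10: dominated by #9 (0-60 5.5≤5.6, fuel economy 47≥33, cargo 41≥30).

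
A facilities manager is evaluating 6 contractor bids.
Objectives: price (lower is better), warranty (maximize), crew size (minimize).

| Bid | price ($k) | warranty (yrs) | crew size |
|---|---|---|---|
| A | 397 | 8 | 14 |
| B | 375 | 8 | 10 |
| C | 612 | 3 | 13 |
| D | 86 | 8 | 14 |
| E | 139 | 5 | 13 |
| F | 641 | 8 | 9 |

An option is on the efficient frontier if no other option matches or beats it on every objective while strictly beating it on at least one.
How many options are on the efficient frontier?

A: dominated by B (price 375≤397, warranty 8≥8, crew size 10≤14).
B: not dominated.
C: dominated by B (price 375≤612, warranty 8≥3, crew size 10≤13).
D: not dominated (best price).
E: not dominated.
F: not dominated (best crew size).
Pareto-optimal: B, D, E, F → 4.

4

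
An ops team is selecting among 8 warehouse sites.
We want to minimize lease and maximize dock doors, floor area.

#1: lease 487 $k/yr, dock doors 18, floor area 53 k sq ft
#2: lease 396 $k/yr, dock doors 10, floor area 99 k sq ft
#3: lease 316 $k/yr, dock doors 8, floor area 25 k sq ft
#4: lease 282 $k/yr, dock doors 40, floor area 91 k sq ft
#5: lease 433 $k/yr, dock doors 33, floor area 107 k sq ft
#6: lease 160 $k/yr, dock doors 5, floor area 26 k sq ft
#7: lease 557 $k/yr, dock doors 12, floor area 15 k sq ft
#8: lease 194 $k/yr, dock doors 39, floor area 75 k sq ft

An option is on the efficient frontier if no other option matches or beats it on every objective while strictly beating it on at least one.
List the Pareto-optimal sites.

#1: dominated by #4 (lease 282≤487, dock doors 40≥18, floor area 91≥53).
#2: not dominated.
#3: dominated by #4 (lease 282≤316, dock doors 40≥8, floor area 91≥25).
#4: not dominated (best dock doors).
#5: not dominated (best floor area).
#6: not dominated (best lease).
#7: dominated by #1 (lease 487≤557, dock doors 18≥12, floor area 53≥15).
#8: not dominated.

#2, #4, #5, #6, #8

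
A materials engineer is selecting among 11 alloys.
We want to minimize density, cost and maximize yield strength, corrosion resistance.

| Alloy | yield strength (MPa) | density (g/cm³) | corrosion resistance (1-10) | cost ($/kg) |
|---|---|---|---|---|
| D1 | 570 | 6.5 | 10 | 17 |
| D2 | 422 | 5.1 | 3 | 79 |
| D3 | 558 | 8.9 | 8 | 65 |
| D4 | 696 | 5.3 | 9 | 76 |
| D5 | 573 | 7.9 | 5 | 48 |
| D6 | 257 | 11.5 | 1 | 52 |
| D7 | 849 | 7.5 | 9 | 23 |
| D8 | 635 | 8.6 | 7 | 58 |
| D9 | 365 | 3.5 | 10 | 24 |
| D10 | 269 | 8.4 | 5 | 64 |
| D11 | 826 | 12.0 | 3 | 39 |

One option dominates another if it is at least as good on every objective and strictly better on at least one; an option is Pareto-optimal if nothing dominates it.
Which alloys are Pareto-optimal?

D1: not dominated (best cost).
D2: not dominated.
D3: dominated by D1 (yield strength 570≥558, density 6.5≤8.9, corrosion resistance 10≥8, cost 17≤65).
D4: not dominated.
D5: dominated by D7 (yield strength 849≥573, density 7.5≤7.9, corrosion resistance 9≥5, cost 23≤48).
D6: dominated by D1 (yield strength 570≥257, density 6.5≤11.5, corrosion resistance 10≥1, cost 17≤52).
D7: not dominated (best yield strength).
D8: dominated by D7 (yield strength 849≥635, density 7.5≤8.6, corrosion resistance 9≥7, cost 23≤58).
D9: not dominated (best density).
D10: dominated by D1 (yield strength 570≥269, density 6.5≤8.4, corrosion resistance 10≥5, cost 17≤64).
D11: dominated by D7 (yield strength 849≥826, density 7.5≤12.0, corrosion resistance 9≥3, cost 23≤39).

D1, D2, D4, D7, D9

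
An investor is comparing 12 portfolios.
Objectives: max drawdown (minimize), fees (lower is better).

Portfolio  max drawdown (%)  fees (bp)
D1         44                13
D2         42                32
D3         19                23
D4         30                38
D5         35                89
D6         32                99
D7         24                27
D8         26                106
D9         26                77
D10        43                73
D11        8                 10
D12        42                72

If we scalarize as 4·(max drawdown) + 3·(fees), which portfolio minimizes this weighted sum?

D1: 4·44 + 3·13 = 215
D2: 4·42 + 3·32 = 264
D3: 4·19 + 3·23 = 145
D4: 4·30 + 3·38 = 234
D5: 4·35 + 3·89 = 407
D6: 4·32 + 3·99 = 425
D7: 4·24 + 3·27 = 177
D8: 4·26 + 3·106 = 422
D9: 4·26 + 3·77 = 335
D10: 4·43 + 3·73 = 391
D11: 4·8 + 3·10 = 62
D12: 4·42 + 3·72 = 384
Lowest: D11 at 62.

D11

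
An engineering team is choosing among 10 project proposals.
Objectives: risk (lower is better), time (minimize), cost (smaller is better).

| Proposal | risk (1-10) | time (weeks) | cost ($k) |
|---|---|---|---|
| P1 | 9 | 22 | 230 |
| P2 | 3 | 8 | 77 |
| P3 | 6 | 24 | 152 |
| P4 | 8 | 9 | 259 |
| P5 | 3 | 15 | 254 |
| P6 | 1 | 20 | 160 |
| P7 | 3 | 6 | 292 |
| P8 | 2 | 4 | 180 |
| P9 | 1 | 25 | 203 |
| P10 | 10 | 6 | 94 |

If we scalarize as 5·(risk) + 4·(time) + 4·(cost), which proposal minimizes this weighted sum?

P1: 5·9 + 4·22 + 4·230 = 1053
P2: 5·3 + 4·8 + 4·77 = 355
P3: 5·6 + 4·24 + 4·152 = 734
P4: 5·8 + 4·9 + 4·259 = 1112
P5: 5·3 + 4·15 + 4·254 = 1091
P6: 5·1 + 4·20 + 4·160 = 725
P7: 5·3 + 4·6 + 4·292 = 1207
P8: 5·2 + 4·4 + 4·180 = 746
P9: 5·1 + 4·25 + 4·203 = 917
P10: 5·10 + 4·6 + 4·94 = 450
Lowest: P2 at 355.

P2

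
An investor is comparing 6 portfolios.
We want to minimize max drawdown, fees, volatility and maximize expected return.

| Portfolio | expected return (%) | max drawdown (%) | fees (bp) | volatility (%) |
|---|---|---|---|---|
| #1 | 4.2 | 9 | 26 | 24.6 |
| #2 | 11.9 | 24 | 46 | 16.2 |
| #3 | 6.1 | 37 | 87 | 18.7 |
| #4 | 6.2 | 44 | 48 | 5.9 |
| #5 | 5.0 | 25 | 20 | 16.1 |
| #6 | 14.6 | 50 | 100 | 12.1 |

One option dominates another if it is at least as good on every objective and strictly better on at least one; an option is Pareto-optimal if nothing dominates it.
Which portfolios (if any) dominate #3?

#2: expected return 11.9≥6.1, max drawdown 24≤37, fees 46≤87, volatility 16.2≤18.7 — dominates #3.
Others (#1, #4, #5, #6) are each worse than #3 on at least one objective.

#2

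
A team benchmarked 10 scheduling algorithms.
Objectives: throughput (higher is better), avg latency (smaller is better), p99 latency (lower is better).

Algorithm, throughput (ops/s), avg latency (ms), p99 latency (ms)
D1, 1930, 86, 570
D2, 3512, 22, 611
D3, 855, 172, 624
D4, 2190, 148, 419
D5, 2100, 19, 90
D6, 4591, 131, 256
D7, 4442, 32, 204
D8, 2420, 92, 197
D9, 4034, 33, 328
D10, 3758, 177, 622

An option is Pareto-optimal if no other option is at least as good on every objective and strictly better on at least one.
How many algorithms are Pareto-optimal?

5

D1: dominated by D5 (throughput 2100≥1930, avg latency 19≤86, p99 latency 90≤570).
D2: not dominated.
D3: dominated by D1 (throughput 1930≥855, avg latency 86≤172, p99 latency 570≤624).
D4: dominated by D6 (throughput 4591≥2190, avg latency 131≤148, p99 latency 256≤419).
D5: not dominated (best avg latency).
D6: not dominated (best throughput).
D7: not dominated.
D8: not dominated.
D9: dominated by D7 (throughput 4442≥4034, avg latency 32≤33, p99 latency 204≤328).
D10: dominated by D6 (throughput 4591≥3758, avg latency 131≤177, p99 latency 256≤622).
Pareto-optimal: D2, D5, D6, D7, D8 → 5.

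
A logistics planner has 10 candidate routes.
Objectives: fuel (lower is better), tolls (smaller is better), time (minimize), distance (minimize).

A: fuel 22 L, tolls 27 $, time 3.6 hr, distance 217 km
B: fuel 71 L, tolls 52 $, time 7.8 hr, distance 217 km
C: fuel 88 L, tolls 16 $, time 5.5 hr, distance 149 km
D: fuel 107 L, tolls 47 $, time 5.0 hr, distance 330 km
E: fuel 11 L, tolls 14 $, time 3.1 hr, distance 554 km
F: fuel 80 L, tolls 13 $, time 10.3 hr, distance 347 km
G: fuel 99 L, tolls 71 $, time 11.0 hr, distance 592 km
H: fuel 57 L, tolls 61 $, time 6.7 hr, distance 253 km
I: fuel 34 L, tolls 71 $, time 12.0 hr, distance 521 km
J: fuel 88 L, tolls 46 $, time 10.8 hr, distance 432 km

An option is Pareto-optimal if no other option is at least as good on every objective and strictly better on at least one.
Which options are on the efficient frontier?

A: not dominated.
B: dominated by A (fuel 22≤71, tolls 27≤52, time 3.6≤7.8, distance 217≤217).
C: not dominated (best distance).
D: dominated by A (fuel 22≤107, tolls 27≤47, time 3.6≤5.0, distance 217≤330).
E: not dominated (best fuel).
F: not dominated (best tolls).
G: dominated by A (fuel 22≤99, tolls 27≤71, time 3.6≤11.0, distance 217≤592).
H: dominated by A (fuel 22≤57, tolls 27≤61, time 3.6≤6.7, distance 217≤253).
I: dominated by A (fuel 22≤34, tolls 27≤71, time 3.6≤12.0, distance 217≤521).
J: dominated by A (fuel 22≤88, tolls 27≤46, time 3.6≤10.8, distance 217≤432).

A, C, E, F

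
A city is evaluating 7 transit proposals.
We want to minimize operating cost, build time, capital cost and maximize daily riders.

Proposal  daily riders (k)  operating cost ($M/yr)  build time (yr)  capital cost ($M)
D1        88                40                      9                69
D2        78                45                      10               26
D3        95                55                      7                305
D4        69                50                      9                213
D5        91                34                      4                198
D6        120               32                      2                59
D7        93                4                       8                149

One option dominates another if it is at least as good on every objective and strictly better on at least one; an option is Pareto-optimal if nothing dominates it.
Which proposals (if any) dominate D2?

D1: worse on capital cost (69 vs 26).
D3: worse on operating cost (55 vs 45).
D4: worse on daily riders (69 vs 78).
D5: worse on capital cost (198 vs 26).
D6: worse on capital cost (59 vs 26).
D7: worse on capital cost (149 vs 26).
No option dominates D2.

none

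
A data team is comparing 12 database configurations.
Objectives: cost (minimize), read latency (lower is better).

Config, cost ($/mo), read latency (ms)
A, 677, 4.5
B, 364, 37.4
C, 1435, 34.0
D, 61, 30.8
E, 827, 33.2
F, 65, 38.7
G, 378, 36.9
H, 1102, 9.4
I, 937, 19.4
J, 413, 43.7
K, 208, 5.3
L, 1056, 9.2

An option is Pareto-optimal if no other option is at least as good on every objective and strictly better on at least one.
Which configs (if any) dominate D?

none

A: worse on cost (677 vs 61).
B: worse on cost (364 vs 61).
C: worse on cost (1435 vs 61).
E: worse on cost (827 vs 61).
F: worse on cost (65 vs 61).
G: worse on cost (378 vs 61).
H: worse on cost (1102 vs 61).
I: worse on cost (937 vs 61).
J: worse on cost (413 vs 61).
K: worse on cost (208 vs 61).
L: worse on cost (1056 vs 61).
No option dominates D.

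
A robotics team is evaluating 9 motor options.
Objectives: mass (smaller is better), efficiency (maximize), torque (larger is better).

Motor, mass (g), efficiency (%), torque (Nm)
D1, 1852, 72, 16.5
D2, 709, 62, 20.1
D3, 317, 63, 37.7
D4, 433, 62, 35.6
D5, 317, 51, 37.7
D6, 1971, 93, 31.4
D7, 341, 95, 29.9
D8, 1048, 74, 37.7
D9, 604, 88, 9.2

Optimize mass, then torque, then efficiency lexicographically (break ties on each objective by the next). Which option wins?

First minimize mass: best is 317, kept {D3, D5}.
Then maximize torque: best is 37.7, kept {D3, D5}.
Then maximize efficiency: best is 63, kept {D3}.

D3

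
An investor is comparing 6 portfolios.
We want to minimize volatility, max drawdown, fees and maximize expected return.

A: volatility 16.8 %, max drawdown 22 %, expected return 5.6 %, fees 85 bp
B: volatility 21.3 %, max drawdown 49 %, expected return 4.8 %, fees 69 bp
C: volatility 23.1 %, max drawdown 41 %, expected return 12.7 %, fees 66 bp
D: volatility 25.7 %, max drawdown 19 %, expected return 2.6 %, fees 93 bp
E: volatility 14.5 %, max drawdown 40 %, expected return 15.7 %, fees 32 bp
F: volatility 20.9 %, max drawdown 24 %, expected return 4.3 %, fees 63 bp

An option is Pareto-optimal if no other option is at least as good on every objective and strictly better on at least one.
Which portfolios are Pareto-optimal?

A: not dominated.
B: dominated by E (volatility 14.5≤21.3, max drawdown 40≤49, expected return 15.7≥4.8, fees 32≤69).
C: dominated by E (volatility 14.5≤23.1, max drawdown 40≤41, expected return 15.7≥12.7, fees 32≤66).
D: not dominated (best max drawdown).
E: not dominated (best volatility).
F: not dominated.

A, D, E, F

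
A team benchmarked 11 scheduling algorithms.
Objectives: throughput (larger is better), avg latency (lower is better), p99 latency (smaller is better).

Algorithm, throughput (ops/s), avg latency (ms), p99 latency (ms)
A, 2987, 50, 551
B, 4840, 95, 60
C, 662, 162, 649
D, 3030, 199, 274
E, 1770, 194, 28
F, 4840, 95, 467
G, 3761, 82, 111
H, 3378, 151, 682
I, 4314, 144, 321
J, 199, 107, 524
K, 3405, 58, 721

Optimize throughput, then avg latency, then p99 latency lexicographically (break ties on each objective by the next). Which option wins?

First maximize throughput: best is 4840, kept {B, F}.
Then minimize avg latency: best is 95, kept {B, F}.
Then minimize p99 latency: best is 60, kept {B}.

B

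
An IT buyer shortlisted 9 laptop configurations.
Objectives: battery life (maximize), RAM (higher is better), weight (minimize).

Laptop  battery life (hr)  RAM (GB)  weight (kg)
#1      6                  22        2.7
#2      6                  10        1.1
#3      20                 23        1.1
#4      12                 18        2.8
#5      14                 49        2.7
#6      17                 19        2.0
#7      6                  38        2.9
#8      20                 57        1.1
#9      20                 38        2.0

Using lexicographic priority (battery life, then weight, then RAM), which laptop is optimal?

#8

First maximize battery life: best is 20, kept {#3, #8, #9}.
Then minimize weight: best is 1.1, kept {#3, #8}.
Then maximize RAM: best is 57, kept {#8}.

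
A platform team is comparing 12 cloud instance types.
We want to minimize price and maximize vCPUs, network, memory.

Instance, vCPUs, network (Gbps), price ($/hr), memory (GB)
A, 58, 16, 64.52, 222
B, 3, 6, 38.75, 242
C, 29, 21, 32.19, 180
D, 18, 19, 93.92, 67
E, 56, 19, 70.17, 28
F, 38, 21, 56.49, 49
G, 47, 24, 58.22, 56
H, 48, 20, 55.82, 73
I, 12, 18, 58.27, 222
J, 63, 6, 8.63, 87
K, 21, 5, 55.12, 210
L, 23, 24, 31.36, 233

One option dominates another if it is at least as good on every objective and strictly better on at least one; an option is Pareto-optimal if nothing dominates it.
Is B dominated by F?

No

F vs B: F is worse on price (56.49 vs 38.75), so it does not dominate B.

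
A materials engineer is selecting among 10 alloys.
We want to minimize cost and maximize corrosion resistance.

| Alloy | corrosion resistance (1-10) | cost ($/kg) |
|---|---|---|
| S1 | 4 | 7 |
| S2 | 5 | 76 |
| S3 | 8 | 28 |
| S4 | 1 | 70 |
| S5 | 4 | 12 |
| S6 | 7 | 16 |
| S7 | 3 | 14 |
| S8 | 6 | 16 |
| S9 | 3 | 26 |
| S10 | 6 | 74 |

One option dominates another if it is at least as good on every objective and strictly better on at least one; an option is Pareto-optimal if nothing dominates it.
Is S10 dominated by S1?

S1 vs S10: S1 is worse on corrosion resistance (4 vs 6), so it does not dominate S10.

No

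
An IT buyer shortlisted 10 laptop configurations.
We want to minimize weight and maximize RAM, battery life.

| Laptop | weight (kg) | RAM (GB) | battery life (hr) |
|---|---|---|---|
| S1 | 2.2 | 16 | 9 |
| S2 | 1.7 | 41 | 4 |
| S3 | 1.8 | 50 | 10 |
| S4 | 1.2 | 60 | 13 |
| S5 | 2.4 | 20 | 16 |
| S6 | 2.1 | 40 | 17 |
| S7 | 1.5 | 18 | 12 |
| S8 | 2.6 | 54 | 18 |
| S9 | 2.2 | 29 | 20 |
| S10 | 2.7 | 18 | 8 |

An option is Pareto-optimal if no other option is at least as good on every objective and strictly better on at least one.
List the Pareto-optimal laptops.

S4, S6, S8, S9

S1: dominated by S3 (weight 1.8≤2.2, RAM 50≥16, battery life 10≥9).
S2: dominated by S4 (weight 1.2≤1.7, RAM 60≥41, battery life 13≥4).
S3: dominated by S4 (weight 1.2≤1.8, RAM 60≥50, battery life 13≥10).
S4: not dominated (best weight).
S5: dominated by S6 (weight 2.1≤2.4, RAM 40≥20, battery life 17≥16).
S6: not dominated.
S7: dominated by S4 (weight 1.2≤1.5, RAM 60≥18, battery life 13≥12).
S8: not dominated.
S9: not dominated (best battery life).
S10: dominated by S3 (weight 1.8≤2.7, RAM 50≥18, battery life 10≥8).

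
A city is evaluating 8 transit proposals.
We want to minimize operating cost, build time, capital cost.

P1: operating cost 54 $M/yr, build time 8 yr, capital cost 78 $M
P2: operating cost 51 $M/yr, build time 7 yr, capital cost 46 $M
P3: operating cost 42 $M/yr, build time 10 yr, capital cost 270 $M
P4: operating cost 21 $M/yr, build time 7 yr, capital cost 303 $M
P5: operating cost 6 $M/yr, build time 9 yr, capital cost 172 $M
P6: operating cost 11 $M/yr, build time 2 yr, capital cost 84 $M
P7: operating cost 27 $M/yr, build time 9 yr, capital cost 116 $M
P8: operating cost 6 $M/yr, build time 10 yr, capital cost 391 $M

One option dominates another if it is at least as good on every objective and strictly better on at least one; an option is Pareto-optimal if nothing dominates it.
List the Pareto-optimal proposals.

P1: dominated by P2 (operating cost 51≤54, build time 7≤8, capital cost 46≤78).
P2: not dominated (best capital cost).
P3: dominated by P5 (operating cost 6≤42, build time 9≤10, capital cost 172≤270).
P4: dominated by P6 (operating cost 11≤21, build time 2≤7, capital cost 84≤303).
P5: not dominated.
P6: not dominated (best build time).
P7: dominated by P6 (operating cost 11≤27, build time 2≤9, capital cost 84≤116).
P8: dominated by P5 (operating cost 6≤6, build time 9≤10, capital cost 172≤391).

P2, P5, P6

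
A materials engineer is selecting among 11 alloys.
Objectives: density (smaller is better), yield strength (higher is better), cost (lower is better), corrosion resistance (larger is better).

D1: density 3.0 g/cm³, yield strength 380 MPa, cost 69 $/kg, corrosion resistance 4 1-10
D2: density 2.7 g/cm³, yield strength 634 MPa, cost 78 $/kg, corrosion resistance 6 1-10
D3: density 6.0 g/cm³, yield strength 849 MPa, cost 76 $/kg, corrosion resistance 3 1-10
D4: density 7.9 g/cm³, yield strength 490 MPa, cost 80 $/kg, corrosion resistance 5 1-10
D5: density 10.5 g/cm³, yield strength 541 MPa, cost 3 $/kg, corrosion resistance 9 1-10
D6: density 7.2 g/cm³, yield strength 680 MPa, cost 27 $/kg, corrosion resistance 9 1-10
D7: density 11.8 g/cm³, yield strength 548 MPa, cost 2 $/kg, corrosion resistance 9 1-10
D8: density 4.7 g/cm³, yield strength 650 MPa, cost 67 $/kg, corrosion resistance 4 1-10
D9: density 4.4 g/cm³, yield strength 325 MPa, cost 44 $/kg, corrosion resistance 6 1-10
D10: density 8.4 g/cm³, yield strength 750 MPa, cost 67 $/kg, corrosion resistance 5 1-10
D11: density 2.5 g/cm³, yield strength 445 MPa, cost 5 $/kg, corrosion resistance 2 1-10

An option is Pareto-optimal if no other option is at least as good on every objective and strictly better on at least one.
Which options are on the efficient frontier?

D1, D2, D3, D5, D6, D7, D8, D9, D10, D11

D1: not dominated.
D2: not dominated.
D3: not dominated (best yield strength).
D4: dominated by D2 (density 2.7≤7.9, yield strength 634≥490, cost 78≤80, corrosion resistance 6≥5).
D5: not dominated.
D6: not dominated.
D7: not dominated (best cost).
D8: not dominated.
D9: not dominated.
D10: not dominated.
D11: not dominated (best density).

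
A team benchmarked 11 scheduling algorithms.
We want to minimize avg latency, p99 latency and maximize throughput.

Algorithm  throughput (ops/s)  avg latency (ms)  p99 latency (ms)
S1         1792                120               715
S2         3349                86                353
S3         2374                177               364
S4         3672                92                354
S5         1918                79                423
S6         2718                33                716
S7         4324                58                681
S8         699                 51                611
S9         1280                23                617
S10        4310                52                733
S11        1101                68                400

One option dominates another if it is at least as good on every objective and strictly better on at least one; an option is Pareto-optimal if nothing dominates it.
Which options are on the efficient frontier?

S2, S4, S5, S6, S7, S8, S9, S10, S11

S1: dominated by S2 (throughput 3349≥1792, avg latency 86≤120, p99 latency 353≤715).
S2: not dominated (best p99 latency).
S3: dominated by S2 (throughput 3349≥2374, avg latency 86≤177, p99 latency 353≤364).
S4: not dominated.
S5: not dominated.
S6: not dominated.
S7: not dominated (best throughput).
S8: not dominated.
S9: not dominated (best avg latency).
S10: not dominated.
S11: not dominated.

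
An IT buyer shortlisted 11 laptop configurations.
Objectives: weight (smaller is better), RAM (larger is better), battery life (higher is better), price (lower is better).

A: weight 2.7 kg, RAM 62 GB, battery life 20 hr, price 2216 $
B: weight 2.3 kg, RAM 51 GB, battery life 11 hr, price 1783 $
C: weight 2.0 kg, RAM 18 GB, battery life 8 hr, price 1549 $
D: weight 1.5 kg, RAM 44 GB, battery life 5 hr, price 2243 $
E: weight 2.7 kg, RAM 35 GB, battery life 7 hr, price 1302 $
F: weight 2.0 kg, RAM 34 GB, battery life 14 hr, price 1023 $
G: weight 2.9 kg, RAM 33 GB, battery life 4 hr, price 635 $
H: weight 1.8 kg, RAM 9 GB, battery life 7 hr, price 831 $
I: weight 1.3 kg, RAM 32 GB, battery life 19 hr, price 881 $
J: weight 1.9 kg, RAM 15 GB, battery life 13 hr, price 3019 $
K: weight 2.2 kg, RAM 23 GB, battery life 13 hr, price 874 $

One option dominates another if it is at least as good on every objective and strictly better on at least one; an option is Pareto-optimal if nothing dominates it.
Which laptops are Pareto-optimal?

A, B, D, E, F, G, H, I, K

A: not dominated (best RAM).
B: not dominated.
C: dominated by F (weight 2.0≤2.0, RAM 34≥18, battery life 14≥8, price 1023≤1549).
D: not dominated.
E: not dominated.
F: not dominated.
G: not dominated (best price).
H: not dominated.
I: not dominated (best weight).
J: dominated by I (weight 1.3≤1.9, RAM 32≥15, battery life 19≥13, price 881≤3019).
K: not dominated.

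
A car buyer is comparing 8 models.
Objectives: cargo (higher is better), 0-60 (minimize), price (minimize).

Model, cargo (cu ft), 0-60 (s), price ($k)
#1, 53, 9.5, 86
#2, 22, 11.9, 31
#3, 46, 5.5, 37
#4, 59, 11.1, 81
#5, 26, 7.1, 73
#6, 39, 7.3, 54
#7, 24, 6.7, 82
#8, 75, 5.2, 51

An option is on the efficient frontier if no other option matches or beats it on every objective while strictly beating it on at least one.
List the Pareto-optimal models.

#2, #3, #8

#1: dominated by #8 (cargo 75≥53, 0-60 5.2≤9.5, price 51≤86).
#2: not dominated (best price).
#3: not dominated.
#4: dominated by #8 (cargo 75≥59, 0-60 5.2≤11.1, price 51≤81).
#5: dominated by #3 (cargo 46≥26, 0-60 5.5≤7.1, price 37≤73).
#6: dominated by #3 (cargo 46≥39, 0-60 5.5≤7.3, price 37≤54).
#7: dominated by #3 (cargo 46≥24, 0-60 5.5≤6.7, price 37≤82).
#8: not dominated (best cargo).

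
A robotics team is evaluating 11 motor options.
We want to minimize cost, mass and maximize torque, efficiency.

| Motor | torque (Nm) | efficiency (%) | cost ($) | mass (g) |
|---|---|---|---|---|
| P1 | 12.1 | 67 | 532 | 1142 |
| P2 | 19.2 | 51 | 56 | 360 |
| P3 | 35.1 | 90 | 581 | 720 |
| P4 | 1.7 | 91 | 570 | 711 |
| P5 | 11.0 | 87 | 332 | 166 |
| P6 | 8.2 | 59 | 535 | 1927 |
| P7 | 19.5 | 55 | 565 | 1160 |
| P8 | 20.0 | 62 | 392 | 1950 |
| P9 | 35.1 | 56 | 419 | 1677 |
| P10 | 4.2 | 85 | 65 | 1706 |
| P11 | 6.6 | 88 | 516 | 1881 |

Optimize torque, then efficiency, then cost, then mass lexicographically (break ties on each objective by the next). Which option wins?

First maximize torque: best is 35.1, kept {P3, P9}.
Then maximize efficiency: best is 90, kept {P3}.

P3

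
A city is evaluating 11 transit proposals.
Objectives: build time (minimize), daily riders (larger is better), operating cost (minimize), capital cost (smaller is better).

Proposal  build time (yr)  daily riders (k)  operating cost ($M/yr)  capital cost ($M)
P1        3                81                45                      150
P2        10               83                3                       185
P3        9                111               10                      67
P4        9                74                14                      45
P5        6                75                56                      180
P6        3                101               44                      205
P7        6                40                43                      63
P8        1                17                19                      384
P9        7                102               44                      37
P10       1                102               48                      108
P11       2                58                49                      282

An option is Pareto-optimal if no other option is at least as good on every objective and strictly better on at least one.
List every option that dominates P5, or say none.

P1, P10

P1: build time 3≤6, daily riders 81≥75, operating cost 45≤56, capital cost 150≤180 — dominates P5.
P10: build time 1≤6, daily riders 102≥75, operating cost 48≤56, capital cost 108≤180 — dominates P5.
Others (P2, P3, P4, P6, P7, P8, P9, P11) are each worse than P5 on at least one objective.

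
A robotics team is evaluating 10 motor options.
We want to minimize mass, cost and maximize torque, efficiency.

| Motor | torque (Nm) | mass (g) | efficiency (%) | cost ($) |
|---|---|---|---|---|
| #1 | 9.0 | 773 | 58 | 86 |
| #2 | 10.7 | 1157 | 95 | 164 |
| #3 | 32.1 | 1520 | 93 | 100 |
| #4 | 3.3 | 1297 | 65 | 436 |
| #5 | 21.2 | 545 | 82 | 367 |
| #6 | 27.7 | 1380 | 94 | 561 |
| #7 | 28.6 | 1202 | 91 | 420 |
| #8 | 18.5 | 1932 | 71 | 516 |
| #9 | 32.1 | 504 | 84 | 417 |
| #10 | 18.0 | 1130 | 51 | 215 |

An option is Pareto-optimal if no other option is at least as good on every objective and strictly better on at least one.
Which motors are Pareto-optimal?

#1: not dominated (best cost).
#2: not dominated (best efficiency).
#3: not dominated.
#4: dominated by #2 (torque 10.7≥3.3, mass 1157≤1297, efficiency 95≥65, cost 164≤436).
#5: not dominated.
#6: not dominated.
#7: not dominated.
#8: dominated by #3 (torque 32.1≥18.5, mass 1520≤1932, efficiency 93≥71, cost 100≤516).
#9: not dominated (best mass).
#10: not dominated.

#1, #2, #3, #5, #6, #7, #9, #10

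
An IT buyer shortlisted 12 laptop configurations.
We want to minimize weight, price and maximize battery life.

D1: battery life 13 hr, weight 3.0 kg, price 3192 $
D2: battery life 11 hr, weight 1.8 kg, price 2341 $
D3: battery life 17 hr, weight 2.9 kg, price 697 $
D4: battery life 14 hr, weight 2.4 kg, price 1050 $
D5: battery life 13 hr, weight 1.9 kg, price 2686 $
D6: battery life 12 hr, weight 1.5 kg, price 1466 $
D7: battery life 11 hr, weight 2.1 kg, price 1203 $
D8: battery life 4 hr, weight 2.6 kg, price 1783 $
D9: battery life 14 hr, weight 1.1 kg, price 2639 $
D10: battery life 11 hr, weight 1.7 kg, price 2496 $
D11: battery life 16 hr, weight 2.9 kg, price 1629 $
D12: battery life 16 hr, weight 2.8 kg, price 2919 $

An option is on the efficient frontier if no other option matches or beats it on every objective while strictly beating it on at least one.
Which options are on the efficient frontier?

D3, D4, D6, D7, D9, D12

D1: dominated by D3 (battery life 17≥13, weight 2.9≤3.0, price 697≤3192).
D2: dominated by D6 (battery life 12≥11, weight 1.5≤1.8, price 1466≤2341).
D3: not dominated (best battery life).
D4: not dominated.
D5: dominated by D9 (battery life 14≥13, weight 1.1≤1.9, price 2639≤2686).
D6: not dominated.
D7: not dominated.
D8: dominated by D4 (battery life 14≥4, weight 2.4≤2.6, price 1050≤1783).
D9: not dominated (best weight).
D10: dominated by D6 (battery life 12≥11, weight 1.5≤1.7, price 1466≤2496).
D11: dominated by D3 (battery life 17≥16, weight 2.9≤2.9, price 697≤1629).
D12: not dominated.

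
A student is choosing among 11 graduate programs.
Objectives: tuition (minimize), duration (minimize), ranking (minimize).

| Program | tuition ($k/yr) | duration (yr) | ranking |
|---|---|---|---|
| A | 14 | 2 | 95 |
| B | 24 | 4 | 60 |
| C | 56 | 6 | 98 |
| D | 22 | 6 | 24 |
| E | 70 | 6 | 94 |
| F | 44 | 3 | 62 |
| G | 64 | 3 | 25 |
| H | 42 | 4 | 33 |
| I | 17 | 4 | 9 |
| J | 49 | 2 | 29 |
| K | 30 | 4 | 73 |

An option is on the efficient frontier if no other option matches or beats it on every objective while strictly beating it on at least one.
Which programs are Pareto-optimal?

A: not dominated (best tuition).
B: dominated by I (tuition 17≤24, duration 4≤4, ranking 9≤60).
C: dominated by A (tuition 14≤56, duration 2≤6, ranking 95≤98).
D: dominated by I (tuition 17≤22, duration 4≤6, ranking 9≤24).
E: dominated by B (tuition 24≤70, duration 4≤6, ranking 60≤94).
F: not dominated.
G: not dominated.
H: dominated by I (tuition 17≤42, duration 4≤4, ranking 9≤33).
I: not dominated (best ranking).
J: not dominated.
K: dominated by B (tuition 24≤30, duration 4≤4, ranking 60≤73).

A, F, G, I, J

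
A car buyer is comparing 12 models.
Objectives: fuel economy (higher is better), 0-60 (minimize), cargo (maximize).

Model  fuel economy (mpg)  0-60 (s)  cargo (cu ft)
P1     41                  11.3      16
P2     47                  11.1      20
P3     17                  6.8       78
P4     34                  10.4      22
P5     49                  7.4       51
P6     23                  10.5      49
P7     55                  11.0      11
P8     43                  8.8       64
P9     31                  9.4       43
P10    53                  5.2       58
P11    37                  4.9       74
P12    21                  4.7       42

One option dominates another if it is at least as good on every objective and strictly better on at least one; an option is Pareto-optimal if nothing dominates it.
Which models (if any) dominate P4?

P5, P8, P10, P11

P5: fuel economy 49≥34, 0-60 7.4≤10.4, cargo 51≥22 — dominates P4.
P8: fuel economy 43≥34, 0-60 8.8≤10.4, cargo 64≥22 — dominates P4.
P10: fuel economy 53≥34, 0-60 5.2≤10.4, cargo 58≥22 — dominates P4.
P11: fuel economy 37≥34, 0-60 4.9≤10.4, cargo 74≥22 — dominates P4.
Others (P1, P2, P3, P6, P7, P9, P12) are each worse than P4 on at least one objective.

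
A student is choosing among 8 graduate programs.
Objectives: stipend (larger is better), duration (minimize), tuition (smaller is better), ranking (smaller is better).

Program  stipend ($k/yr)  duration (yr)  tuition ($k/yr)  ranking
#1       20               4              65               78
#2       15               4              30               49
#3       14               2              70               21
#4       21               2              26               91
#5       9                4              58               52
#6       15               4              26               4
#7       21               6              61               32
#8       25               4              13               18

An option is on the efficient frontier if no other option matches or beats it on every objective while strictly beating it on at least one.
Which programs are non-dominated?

#1: dominated by #8 (stipend 25≥20, duration 4≤4, tuition 13≤65, ranking 18≤78).
#2: dominated by #6 (stipend 15≥15, duration 4≤4, tuition 26≤30, ranking 4≤49).
#3: not dominated.
#4: not dominated.
#5: dominated by #2 (stipend 15≥9, duration 4≤4, tuition 30≤58, ranking 49≤52).
#6: not dominated (best ranking).
#7: dominated by #8 (stipend 25≥21, duration 4≤6, tuition 13≤61, ranking 18≤32).
#8: not dominated (best stipend).

#3, #4, #6, #8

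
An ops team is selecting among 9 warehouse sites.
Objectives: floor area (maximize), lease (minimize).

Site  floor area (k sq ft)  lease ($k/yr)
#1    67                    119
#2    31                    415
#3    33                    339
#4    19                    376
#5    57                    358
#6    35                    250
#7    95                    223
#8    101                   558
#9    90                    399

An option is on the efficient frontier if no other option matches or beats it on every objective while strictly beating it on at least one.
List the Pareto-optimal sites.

#1: not dominated (best lease).
#2: dominated by #1 (floor area 67≥31, lease 119≤415).
#3: dominated by #1 (floor area 67≥33, lease 119≤339).
#4: dominated by #1 (floor area 67≥19, lease 119≤376).
#5: dominated by #1 (floor area 67≥57, lease 119≤358).
#6: dominated by #1 (floor area 67≥35, lease 119≤250).
#7: not dominated.
#8: not dominated (best floor area).
#9: dominated by #7 (floor area 95≥90, lease 223≤399).

#1, #7, #8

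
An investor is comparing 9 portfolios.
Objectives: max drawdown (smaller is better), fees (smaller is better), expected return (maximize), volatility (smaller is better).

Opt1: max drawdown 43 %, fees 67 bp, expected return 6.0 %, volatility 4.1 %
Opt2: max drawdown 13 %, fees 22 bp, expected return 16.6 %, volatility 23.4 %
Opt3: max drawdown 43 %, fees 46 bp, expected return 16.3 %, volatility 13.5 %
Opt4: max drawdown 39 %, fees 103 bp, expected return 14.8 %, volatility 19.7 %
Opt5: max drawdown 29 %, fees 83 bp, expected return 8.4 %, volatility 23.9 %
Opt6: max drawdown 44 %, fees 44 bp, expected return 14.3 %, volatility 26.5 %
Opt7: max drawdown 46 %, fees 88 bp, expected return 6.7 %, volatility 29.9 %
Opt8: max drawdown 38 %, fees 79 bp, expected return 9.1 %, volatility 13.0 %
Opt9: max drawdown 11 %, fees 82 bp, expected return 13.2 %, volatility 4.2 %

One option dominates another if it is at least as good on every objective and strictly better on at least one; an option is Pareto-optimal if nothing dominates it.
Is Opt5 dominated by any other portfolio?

Opt2 vs Opt5: max drawdown 13≤29, fees 22≤83, expected return 16.6≥8.4, volatility 23.4≤23.9 — Opt2 is at least as good on every objective and strictly better on at least one, so Opt2 dominates Opt5.

Yes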